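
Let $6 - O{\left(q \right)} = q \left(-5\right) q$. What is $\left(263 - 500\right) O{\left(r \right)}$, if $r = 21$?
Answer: $-524007$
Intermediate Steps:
$O{\left(q \right)} = 6 + 5 q^{2}$ ($O{\left(q \right)} = 6 - q \left(-5\right) q = 6 - - 5 q q = 6 - - 5 q^{2} = 6 + 5 q^{2}$)
$\left(263 - 500\right) O{\left(r \right)} = \left(263 - 500\right) \left(6 + 5 \cdot 21^{2}\right) = - 237 \left(6 + 5 \cdot 441\right) = - 237 \left(6 + 2205\right) = \left(-237\right) 2211 = -524007$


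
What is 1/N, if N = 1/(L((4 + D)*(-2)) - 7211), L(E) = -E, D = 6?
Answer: -7191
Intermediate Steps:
N = -1/7191 (N = 1/(-(4 + 6)*(-2) - 7211) = 1/(-10*(-2) - 7211) = 1/(-1*(-20) - 7211) = 1/(20 - 7211) = 1/(-7191) = -1/7191 ≈ -0.00013906)
1/N = 1/(-1/7191) = -7191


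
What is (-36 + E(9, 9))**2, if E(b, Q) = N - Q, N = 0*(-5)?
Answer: 2025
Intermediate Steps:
N = 0
E(b, Q) = -Q (E(b, Q) = 0 - Q = -Q)
(-36 + E(9, 9))**2 = (-36 - 1*9)**2 = (-36 - 9)**2 = (-45)**2 = 2025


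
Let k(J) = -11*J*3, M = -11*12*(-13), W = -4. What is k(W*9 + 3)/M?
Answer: 33/52 ≈ 0.63461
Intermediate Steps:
M = 1716 (M = -132*(-13) = 1716)
k(J) = -33*J (k(J) = -11*3*J = -33*J)
k(W*9 + 3)/M = -33*(-4*9 + 3)/1716 = -33*(-36 + 3)*(1/1716) = -33*(-33)*(1/1716) = 1089*(1/1716) = 33/52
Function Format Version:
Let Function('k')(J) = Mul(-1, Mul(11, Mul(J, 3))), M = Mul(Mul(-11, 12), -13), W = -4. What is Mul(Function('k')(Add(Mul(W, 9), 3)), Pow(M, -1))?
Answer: Rational(33, 52) ≈ 0.63461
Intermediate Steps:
M = 1716 (M = Mul(-132, -13) = 1716)
Function('k')(J) = Mul(-33, J) (Function('k')(J) = Mul(-1, Mul(11, Mul(3, J))) = Mul(-1, Mul(33, J)) = Mul(-33, J))
Mul(Function('k')(Add(Mul(W, 9), 3)), Pow(M, -1)) = Mul(Mul(-33, Add(Mul(-4, 9), 3)), Pow(1716, -1)) = Mul(Mul(-33, Add(-36, 3)), Rational(1, 1716)) = Mul(Mul(-33, -33), Rational(1, 1716)) = Mul(1089, Rational(1, 1716)) = Rational(33, 52)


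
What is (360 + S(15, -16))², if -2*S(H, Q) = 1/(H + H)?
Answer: 466516801/3600 ≈ 1.2959e+5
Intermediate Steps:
S(H, Q) = -1/(4*H) (S(H, Q) = -1/(2*(H + H)) = -1/(2*H)/2 = -1/(4*H))
(360 + S(15, -16))² = (360 - ¼/15)² = (360 - ¼*1/15)² = (360 - 1/60)² = (21599/60)² = 466516801/3600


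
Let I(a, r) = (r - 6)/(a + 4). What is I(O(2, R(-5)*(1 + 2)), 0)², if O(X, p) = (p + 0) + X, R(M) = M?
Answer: 4/9 ≈ 0.44444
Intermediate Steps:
O(X, p) = X + p (O(X, p) = p + X = X + p)
I(a, r) = (-6 + r)/(4 + a)
I(O(2, R(-5)*(1 + 2)), 0)² = ((-6 + 0)/(4 + (2 - 5*(1 + 2))))² = (-6/(4 + (2 - 5*3)))² = (-6/(4 + (2 - 15)))² = (-6/(4 - 13))² = (-6/(-9))² = (-⅑*(-6))² = (⅔)² = 4/9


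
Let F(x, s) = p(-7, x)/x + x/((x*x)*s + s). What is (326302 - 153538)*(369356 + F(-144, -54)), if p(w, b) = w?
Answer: 5293030363293689/82948 ≈ 6.3811e+10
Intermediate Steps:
F(x, s) = -7/x + x/(s + s*x**2) (F(x, s) = -7/x + x/((x*x)*s + s) = -7/x + x/(x**2*s + s) = -7/x + x/(s*x**2 + s) = -7/x + x/(s + s*x**2))
(326302 - 153538)*(369356 + F(-144, -54)) = (326302 - 153538)*(369356 + ((-144)**2 - 7*(-54) - 7*(-54)*(-144)**2)/(-54*(-144)*(1 + (-144)**2))) = 172764*(369356 - 1/54*(-1/144)*(20736 + 378 - 7*(-54)*20736)/(1 + 20736)) = 172764*(369356 - 1/54*(-1/144)*(20736 + 378 + 7838208)/20737) = 172764*(369356 - 1/54*(-1/144)*1/20737*7859322) = 172764*(369356 + 145543/2986128) = 172764*(1102944439111/2986128) = 5293030363293689/82948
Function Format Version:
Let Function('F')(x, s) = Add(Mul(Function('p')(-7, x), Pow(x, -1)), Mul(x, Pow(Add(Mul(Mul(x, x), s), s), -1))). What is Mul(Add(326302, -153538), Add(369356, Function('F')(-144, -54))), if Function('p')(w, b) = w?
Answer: Rational(5293030363293689, 82948) ≈ 6.3811e+10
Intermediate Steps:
Function('F')(x, s) = Add(Mul(-7, Pow(x, -1)), Mul(x, Pow(Add(s, Mul(s, Pow(x, 2))), -1))) (Function('F')(x, s) = Add(Mul(-7, Pow(x, -1)), Mul(x, Pow(Add(Mul(Mul(x, x), s), s), -1))) = Add(Mul(-7, Pow(x, -1)), Mul(x, Pow(Add(Mul(Pow(x, 2), s), s), -1))) = Add(Mul(-7, Pow(x, -1)), Mul(x, Pow(Add(Mul(s, Pow(x, 2)), s), -1))) = Add(Mul(-7, Pow(x, -1)), Mul(x, Pow(Add(s, Mul(s, Pow(x, 2))), -1))))
Mul(Add(326302, -153538), Add(369356, Function('F')(-144, -54))) = Mul(Add(326302, -153538), Add(369356, Mul(Pow(-54, -1), Pow(-144, -1), Pow(Add(1, Pow(-144, 2)), -1), Add(Pow(-144, 2), Mul(-7, -54), Mul(-7, -54, Pow(-144, 2)))))) = Mul(172764, Add(369356, Mul(Rational(-1, 54), Rational(-1, 144), Pow(Add(1, 20736), -1), Add(20736, 378, Mul(-7, -54, 20736))))) = Mul(172764, Add(369356, Mul(Rational(-1, 54), Rational(-1, 144), Pow(20737, -1), Add(20736, 378, 7838208)))) = Mul(172764, Add(369356, Mul(Rational(-1, 54), Rational(-1, 144), Rational(1, 20737), 7859322))) = Mul(172764, Add(369356, Rational(145543, 2986128))) = Mul(172764, Rational(1102944439111, 2986128)) = Rational(5293030363293689, 82948)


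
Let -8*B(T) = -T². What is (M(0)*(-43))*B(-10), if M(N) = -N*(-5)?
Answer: 0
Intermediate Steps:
M(N) = 5*N
B(T) = T²/8 (B(T) = -(-1)*T²/8 = T²/8)
(M(0)*(-43))*B(-10) = ((5*0)*(-43))*((⅛)*(-10)²) = (0*(-43))*((⅛)*100) = 0*(25/2) = 0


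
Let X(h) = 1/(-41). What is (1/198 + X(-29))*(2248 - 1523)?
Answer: -113825/8118 ≈ -14.021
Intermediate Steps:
X(h) = -1/41
(1/198 + X(-29))*(2248 - 1523) = (1/198 - 1/41)*(2248 - 1523) = (1/198 - 1/41)*725 = -157/8118*725 = -113825/8118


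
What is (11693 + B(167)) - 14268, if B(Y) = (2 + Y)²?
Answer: 25986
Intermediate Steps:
(11693 + B(167)) - 14268 = (11693 + (2 + 167)²) - 14268 = (11693 + 169²) - 14268 = (11693 + 28561) - 14268 = 40254 - 14268 = 25986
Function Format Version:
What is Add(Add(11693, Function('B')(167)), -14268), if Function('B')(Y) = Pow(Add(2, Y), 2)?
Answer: 25986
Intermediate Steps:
Add(Add(11693, Function('B')(167)), -14268) = Add(Add(11693, Pow(Add(2, 167), 2)), -14268) = Add(Add(11693, Pow(169, 2)), -14268) = Add(Add(11693, 28561), -14268) = Add(40254, -14268) = 25986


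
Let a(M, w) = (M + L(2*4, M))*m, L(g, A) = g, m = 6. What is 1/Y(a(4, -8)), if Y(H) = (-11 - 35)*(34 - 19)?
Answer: -1/690 ≈ -0.0014493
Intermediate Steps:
a(M, w) = 48 + 6*M (a(M, w) = (M + 2*4)*6 = (M + 8)*6 = (8 + M)*6 = 48 + 6*M)
Y(H) = -690 (Y(H) = -46*15 = -690)
1/Y(a(4, -8)) = 1/(-690) = -1/690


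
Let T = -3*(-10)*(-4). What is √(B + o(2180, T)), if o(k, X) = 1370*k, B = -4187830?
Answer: 9*I*√14830 ≈ 1096.0*I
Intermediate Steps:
T = -120 (T = 30*(-4) = -120)
√(B + o(2180, T)) = √(-4187830 + 1370*2180) = √(-4187830 + 2986600) = √(-1201230) = 9*I*√14830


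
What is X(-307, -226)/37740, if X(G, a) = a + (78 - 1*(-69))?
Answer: -79/37740 ≈ -0.0020933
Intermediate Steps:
X(G, a) = 147 + a (X(G, a) = a + (78 + 69) = a + 147 = 147 + a)
X(-307, -226)/37740 = (147 - 226)/37740 = -79*1/37740 = -79/37740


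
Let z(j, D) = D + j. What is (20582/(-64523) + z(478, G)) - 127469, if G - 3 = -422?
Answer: -8220896012/64523 ≈ -1.2741e+5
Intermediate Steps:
G = -419 (G = 3 - 422 = -419)
(20582/(-64523) + z(478, G)) - 127469 = (20582/(-64523) + (-419 + 478)) - 127469 = (20582*(-1/64523) + 59) - 127469 = (-20582/64523 + 59) - 127469 = 3786275/64523 - 127469 = -8220896012/64523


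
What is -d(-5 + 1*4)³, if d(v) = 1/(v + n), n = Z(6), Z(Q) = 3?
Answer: -⅛ ≈ -0.12500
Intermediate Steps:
n = 3
d(v) = 1/(3 + v) (d(v) = 1/(v + 3) = 1/(3 + v))
-d(-5 + 1*4)³ = -(1/(3 + (-5 + 1*4)))³ = -(1/(3 + (-5 + 4)))³ = -(1/(3 - 1))³ = -(1/2)³ = -(½)³ = -1*⅛ = -⅛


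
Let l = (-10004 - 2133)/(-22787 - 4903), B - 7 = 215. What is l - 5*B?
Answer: -30723763/27690 ≈ -1109.6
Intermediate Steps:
B = 222 (B = 7 + 215 = 222)
l = 12137/27690 (l = -12137/(-27690) = -12137*(-1/27690) = 12137/27690 ≈ 0.43832)
l - 5*B = 12137/27690 - 5*222 = 12137/27690 - 1110 = -30723763/27690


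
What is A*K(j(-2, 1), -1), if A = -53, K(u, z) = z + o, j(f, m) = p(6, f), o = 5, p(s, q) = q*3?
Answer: -212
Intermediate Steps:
p(s, q) = 3*q
j(f, m) = 3*f
K(u, z) = 5 + z (K(u, z) = z + 5 = 5 + z)
A*K(j(-2, 1), -1) = -53*(5 - 1) = -53*4 = -212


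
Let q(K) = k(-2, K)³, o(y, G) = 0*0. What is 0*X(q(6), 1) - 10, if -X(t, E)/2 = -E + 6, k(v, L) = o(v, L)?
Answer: -10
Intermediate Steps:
o(y, G) = 0
k(v, L) = 0
q(K) = 0 (q(K) = 0³ = 0)
X(t, E) = -12 + 2*E (X(t, E) = -2*(-E + 6) = -2*(6 - E) = -12 + 2*E)
0*X(q(6), 1) - 10 = 0*(-12 + 2*1) - 10 = 0*(-12 + 2) - 10 = 0*(-10) - 10 = 0 - 10 = -10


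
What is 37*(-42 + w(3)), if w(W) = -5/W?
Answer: -4847/3 ≈ -1615.7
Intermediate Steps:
37*(-42 + w(3)) = 37*(-42 - 5/3) = 37*(-131/3) = -4847/3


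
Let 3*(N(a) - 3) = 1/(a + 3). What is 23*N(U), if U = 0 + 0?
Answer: 644/9 ≈ 71.556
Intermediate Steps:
U = 0
N(a) = 3 + 1/(3*(3 + a)) (N(a) = 3 + 1/(3*(a + 3)) = 3 + 1/(3*(3 + a)))
23*N(U) = 23*((28 + 9*0)/(3*(3 + 0))) = 23*((1/3)*(28 + 0)/3) = 23*((1/3)*(1/3)*28) = 23*(28/9) = 644/9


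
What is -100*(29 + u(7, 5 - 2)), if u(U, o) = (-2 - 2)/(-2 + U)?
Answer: -2820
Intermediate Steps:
u(U, o) = -4/(-2 + U)
-100*(29 + u(7, 5 - 2)) = -100*(29 - 4/(-2 + 7)) = -100*(29 - 4/5) = -100*(29 - 4*⅕) = -100*(29 - ⅘) = -100*141/5 = -2820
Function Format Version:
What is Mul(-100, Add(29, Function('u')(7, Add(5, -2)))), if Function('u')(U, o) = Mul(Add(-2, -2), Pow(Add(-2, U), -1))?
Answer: -2820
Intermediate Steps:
Function('u')(U, o) = Mul(-4, Pow(Add(-2, U), -1))
Mul(-100, Add(29, Function('u')(7, Add(5, -2)))) = Mul(-100, Add(29, Mul(-4, Pow(Add(-2, 7), -1)))) = Mul(-100, Add(29, Mul(-4, Pow(5, -1)))) = Mul(-100, Add(29, Mul(-4, Rational(1, 5)))) = Mul(-100, Add(29, Rational(-4, 5))) = Mul(-100, Rational(141, 5)) = -2820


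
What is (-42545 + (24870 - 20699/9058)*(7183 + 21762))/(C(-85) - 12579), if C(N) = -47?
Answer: -931360978505/16338044 ≈ -57006.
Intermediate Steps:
(-42545 + (24870 - 20699/9058)*(7183 + 21762))/(C(-85) - 12579) = (-42545 + (24870 - 20699/9058)*(7183 + 21762))/(-47 - 12579) = (-42545 + (24870 - 20699*1/9058)*28945)/(-12626) = (-42545 + (24870 - 2957/1294)*28945)*(-1/12626) = (-42545 + (32178823/1294)*28945)*(-1/12626) = (-42545 + 931416031735/1294)*(-1/12626) = (931360978505/1294)*(-1/12626) = -931360978505/16338044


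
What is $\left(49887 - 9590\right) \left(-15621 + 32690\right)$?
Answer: $687829493$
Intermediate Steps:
$\left(49887 - 9590\right) \left(-15621 + 32690\right) = 40297 \cdot 17069 = 687829493$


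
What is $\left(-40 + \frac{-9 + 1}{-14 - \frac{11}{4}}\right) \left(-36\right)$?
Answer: $\frac{95328}{67} \approx 1422.8$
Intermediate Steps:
$\left(-40 + \frac{-9 + 1}{-14 - \frac{11}{4}}\right) \left(-36\right) = \left(-40 - \frac{8}{-14 - \frac{11}{4}}\right) \left(-36\right) = \left(-40 - \frac{8}{- \frac{67}{4}}\right) \left(-36\right) = \left(-40 - - \frac{32}{67}\right) \left(-36\right) = \left(-40 + \frac{32}{67}\right) \left(-36\right) = \left(- \frac{2648}{67}\right) \left(-36\right) = \frac{95328}{67}$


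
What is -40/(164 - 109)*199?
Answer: -1592/11 ≈ -144.73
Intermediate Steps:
-40/(164 - 109)*199 = -40/55*199 = -40*1/55*199 = -8/11*199 = -1592/11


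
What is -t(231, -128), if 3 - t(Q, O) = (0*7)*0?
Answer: -3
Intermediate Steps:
t(Q, O) = 3 (t(Q, O) = 3 - 0*7*0 = 3 - 0*0 = 3 - 1*0 = 3 + 0 = 3)
-t(231, -128) = -1*3 = -3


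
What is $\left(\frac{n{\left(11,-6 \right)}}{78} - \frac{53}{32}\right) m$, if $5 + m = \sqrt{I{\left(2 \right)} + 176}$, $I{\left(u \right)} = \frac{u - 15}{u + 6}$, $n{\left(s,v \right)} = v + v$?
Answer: $\frac{3765}{416} - \frac{2259 \sqrt{310}}{1664} \approx -14.852$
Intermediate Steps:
$n{\left(s,v \right)} = 2 v$
$I{\left(u \right)} = \frac{-15 + u}{6 + u}$
$m = -5 + \frac{3 \sqrt{310}}{4}$ ($m = -5 + \sqrt{\frac{-15 + 2}{6 + 2} + 176} = -5 + \sqrt{\frac{1}{8} \left(-13\right) + 176} = -5 + \sqrt{- \frac{13}{8} + 176} = -5 + \sqrt{\frac{1395}{8}} = -5 + \frac{3 \sqrt{310}}{4} \approx 8.2051$)
$\left(\frac{n{\left(11,-6 \right)}}{78} - \frac{53}{32}\right) m = \left(\frac{2 \left(-6\right)}{78} - \frac{53}{32}\right) \left(-5 + \frac{3 \sqrt{310}}{4}\right) = \left(\left(-12\right) \frac{1}{78} - \frac{53}{32}\right) \left(-5 + \frac{3 \sqrt{310}}{4}\right) = \left(- \frac{2}{13} - \frac{53}{32}\right) \left(-5 + \frac{3 \sqrt{310}}{4}\right) = - \frac{753 \left(-5 + \frac{3 \sqrt{310}}{4}\right)}{416} = \frac{3765}{416} - \frac{2259 \sqrt{310}}{1664}$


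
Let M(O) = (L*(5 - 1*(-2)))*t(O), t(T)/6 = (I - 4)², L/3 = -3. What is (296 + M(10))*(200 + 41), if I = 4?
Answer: 71336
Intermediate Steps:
L = -9 (L = 3*(-3) = -9)
t(T) = 0 (t(T) = 6*(4 - 4)² = 6*0² = 6*0 = 0)
M(O) = 0 (M(O) = -9*(5 - 1*(-2))*0 = -9*(5 + 2)*0 = -9*7*0 = -63*0 = 0)
(296 + M(10))*(200 + 41) = (296 + 0)*(200 + 41) = 296*241 = 71336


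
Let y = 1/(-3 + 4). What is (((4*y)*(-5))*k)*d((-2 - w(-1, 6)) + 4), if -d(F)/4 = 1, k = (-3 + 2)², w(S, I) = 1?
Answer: 80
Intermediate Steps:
k = 1 (k = (-1)² = 1)
y = 1 (y = 1/1 = 1)
d(F) = -4 (d(F) = -4*1 = -4)
(((4*y)*(-5))*k)*d((-2 - w(-1, 6)) + 4) = (((4*1)*(-5))*1)*(-4) = ((4*(-5))*1)*(-4) = -20*1*(-4) = -20*(-4) = 80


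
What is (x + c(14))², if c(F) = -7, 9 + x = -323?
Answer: 114921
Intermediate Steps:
x = -332 (x = -9 - 323 = -332)
(x + c(14))² = (-332 - 7)² = (-339)² = 114921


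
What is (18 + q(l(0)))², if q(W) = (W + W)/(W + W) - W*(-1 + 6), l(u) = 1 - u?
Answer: 196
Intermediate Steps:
q(W) = 1 - 5*W (q(W) = (2*W)/((2*W)) - W*5 = (2*W)*(1/(2*W)) - 5*W = 1 - 5*W)
(18 + q(l(0)))² = (18 + (1 - 5*(1 - 1*0)))² = (18 + (1 - 5*(1 + 0)))² = (18 + (1 - 5*1))² = (18 + (1 - 5))² = (18 - 4)² = 14² = 196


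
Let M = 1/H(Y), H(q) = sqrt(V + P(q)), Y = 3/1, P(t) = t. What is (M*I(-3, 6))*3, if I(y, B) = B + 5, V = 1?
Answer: 33/2 ≈ 16.500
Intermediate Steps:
Y = 3 (Y = 3*1 = 3)
I(y, B) = 5 + B
H(q) = sqrt(1 + q)
M = 1/2 (M = 1/(sqrt(1 + 3)) = 1/(sqrt(4)) = 1/2 ≈ 0.50000)
(M*I(-3, 6))*3 = ((5 + 6)/2)*3 = ((1/2)*11)*3 = (11/2)*3 = 33/2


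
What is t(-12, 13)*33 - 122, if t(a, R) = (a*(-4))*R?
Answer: 20470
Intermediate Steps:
t(a, R) = -4*R*a (t(a, R) = (-4*a)*R = -4*R*a)
t(-12, 13)*33 - 122 = -4*13*(-12)*33 - 122 = 624*33 - 122 = 20592 - 122 = 20470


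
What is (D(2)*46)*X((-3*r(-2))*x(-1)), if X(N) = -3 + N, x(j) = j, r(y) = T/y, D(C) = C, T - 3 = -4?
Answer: -138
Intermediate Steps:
T = -1 (T = 3 - 4 = -1)
r(y) = -1/y
(D(2)*46)*X((-3*r(-2))*x(-1)) = (2*46)*(-3 - (-3)/(-2)*(-1)) = 92*(-3 - (-3)*(-1)/2*(-1)) = 92*(-3 - 3*1/2*(-1)) = 92*(-3 - 3/2*(-1)) = 92*(-3 + 3/2) = 92*(-3/2) = -138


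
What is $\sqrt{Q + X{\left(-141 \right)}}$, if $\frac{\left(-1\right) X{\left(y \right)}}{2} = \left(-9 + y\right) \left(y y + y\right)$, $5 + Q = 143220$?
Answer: $\sqrt{6065215} \approx 2462.8$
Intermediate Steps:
$Q = 143215$ ($Q = -5 + 143220 = 143215$)
$X{\left(y \right)} = - 2 \left(-9 + y\right) \left(y + y^{2}\right)$ ($X{\left(y \right)} = - 2 \left(-9 + y\right) \left(y y + y\right) = - 2 \left(-9 + y\right) \left(y^{2} + y\right) = - 2 \left(-9 + y\right) \left(y + y^{2}\right)$)
$\sqrt{Q + X{\left(-141 \right)}} = \sqrt{143215 + 2 \left(-141\right) \left(9 - \left(-141\right)^{2} + 8 \left(-141\right)\right)} = \sqrt{143215 + 2 \left(-141\right) \left(9 - 19881 - 1128\right)} = \sqrt{143215 + 2 \left(-141\right) \left(-21000\right)} = \sqrt{143215 + 5922000} = \sqrt{6065215}$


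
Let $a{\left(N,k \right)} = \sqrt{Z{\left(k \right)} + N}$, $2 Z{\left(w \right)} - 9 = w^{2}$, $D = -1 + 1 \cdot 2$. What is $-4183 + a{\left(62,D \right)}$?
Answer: $-4183 + \sqrt{67} \approx -4174.8$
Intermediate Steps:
$D = 1$ ($D = -1 + 2 = 1$)
$Z{\left(w \right)} = \frac{9}{2} + \frac{w^{2}}{2}$
$a{\left(N,k \right)} = \sqrt{\frac{9}{2} + N + \frac{k^{2}}{2}}$ ($a{\left(N,k \right)} = \sqrt{\left(\frac{9}{2} + \frac{k^{2}}{2}\right) + N} = \sqrt{\frac{9}{2} + N + \frac{k^{2}}{2}}$)
$-4183 + a{\left(62,D \right)} = -4183 + \frac{\sqrt{18 + 2 \cdot 1^{2} + 4 \cdot 62}}{2} = -4183 + \frac{\sqrt{18 + 2 \cdot 1 + 248}}{2} = -4183 + \frac{\sqrt{18 + 2 + 248}}{2} = -4183 + \frac{\sqrt{268}}{2} = -4183 + \frac{2 \sqrt{67}}{2} = -4183 + \sqrt{67}$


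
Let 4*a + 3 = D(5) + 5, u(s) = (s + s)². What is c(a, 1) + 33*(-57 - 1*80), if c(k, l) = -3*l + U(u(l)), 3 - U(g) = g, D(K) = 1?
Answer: -4525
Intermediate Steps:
u(s) = 4*s² (u(s) = (2*s)² = 4*s²)
U(g) = 3 - g
a = ¾ (a = -¾ + (1 + 5)/4 = -¾ + (¼)*6 = -¾ + 3/2 = ¾ ≈ 0.75000)
c(k, l) = 3 - 4*l² - 3*l (c(k, l) = -3*l + (3 - 4*l²) = 3 - 4*l² - 3*l)
c(a, 1) + 33*(-57 - 1*80) = (3 - 4*1² - 3*1) + 33*(-57 - 1*80) = (3 - 4*1 - 3) + 33*(-57 - 80) = (3 - 4 - 3) + 33*(-137) = -4 - 4521 = -4525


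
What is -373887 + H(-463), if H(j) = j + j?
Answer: -374813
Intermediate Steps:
H(j) = 2*j
-373887 + H(-463) = -373887 + 2*(-463) = -373887 - 926 = -374813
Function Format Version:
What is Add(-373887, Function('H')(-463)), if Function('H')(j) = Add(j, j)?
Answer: -374813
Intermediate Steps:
Function('H')(j) = Mul(2, j)
Add(-373887, Function('H')(-463)) = Add(-373887, Mul(2, -463)) = Add(-373887, -926) = -374813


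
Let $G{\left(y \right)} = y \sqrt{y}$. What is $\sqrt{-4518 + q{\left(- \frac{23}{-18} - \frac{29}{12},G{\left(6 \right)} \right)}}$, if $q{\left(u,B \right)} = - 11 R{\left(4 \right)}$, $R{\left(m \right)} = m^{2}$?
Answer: $i \sqrt{4694} \approx 68.513 i$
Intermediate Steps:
$G{\left(y \right)} = y^{\frac{3}{2}}$
$q{\left(u,B \right)} = -176$ ($q{\left(u,B \right)} = - 11 \cdot 4^{2} = \left(-11\right) 16 = -176$)
$\sqrt{-4518 + q{\left(- \frac{23}{-18} - \frac{29}{12},G{\left(6 \right)} \right)}} = \sqrt{-4518 - 176} = \sqrt{-4694} = i \sqrt{4694}$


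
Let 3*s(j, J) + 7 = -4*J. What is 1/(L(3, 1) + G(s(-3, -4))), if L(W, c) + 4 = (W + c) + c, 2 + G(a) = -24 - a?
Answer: -1/28 ≈ -0.035714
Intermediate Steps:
s(j, J) = -7/3 - 4*J/3 (s(j, J) = -7/3 + (-4*J)/3 = -7/3 - 4*J/3)
G(a) = -26 - a (G(a) = -2 + (-24 - a) = -26 - a)
L(W, c) = -4 + W + 2*c (L(W, c) = -4 + ((W + c) + c) = -4 + (W + 2*c) = -4 + W + 2*c)
1/(L(3, 1) + G(s(-3, -4))) = 1/((-4 + 3 + 2*1) + (-26 - (-7/3 - 4/3*(-4)))) = 1/((-4 + 3 + 2) + (-26 - (-7/3 + 16/3))) = 1/(1 + (-26 - 1*3)) = 1/(1 + (-26 - 3)) = 1/(1 - 29) = 1/(-28) = -1/28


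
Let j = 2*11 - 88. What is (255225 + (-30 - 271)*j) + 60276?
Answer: 335367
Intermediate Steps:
j = -66 (j = 22 - 88 = -66)
(255225 + (-30 - 271)*j) + 60276 = (255225 + (-30 - 271)*(-66)) + 60276 = (255225 - 301*(-66)) + 60276 = (255225 + 19866) + 60276 = 275091 + 60276 = 335367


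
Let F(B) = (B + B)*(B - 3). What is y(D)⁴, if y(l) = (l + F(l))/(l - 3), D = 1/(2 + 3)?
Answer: 279841/24010000 ≈ 0.011655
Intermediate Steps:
D = ⅕ (D = 1/5 = ⅕ ≈ 0.20000)
F(B) = 2*B*(-3 + B) (F(B) = (2*B)*(-3 + B) = 2*B*(-3 + B))
y(l) = (l + 2*l*(-3 + l))/(-3 + l) (y(l) = (l + 2*l*(-3 + l))/(l - 3) = (l + 2*l*(-3 + l))/(-3 + l))
y(D)⁴ = ((-5 + 2*(⅕))/(5*(-3 + ⅕)))⁴ = ((-5 + ⅖)/(5*(-14/5)))⁴ = ((⅕)*(-5/14)*(-23/5))⁴ = (23/70)⁴ = 279841/24010000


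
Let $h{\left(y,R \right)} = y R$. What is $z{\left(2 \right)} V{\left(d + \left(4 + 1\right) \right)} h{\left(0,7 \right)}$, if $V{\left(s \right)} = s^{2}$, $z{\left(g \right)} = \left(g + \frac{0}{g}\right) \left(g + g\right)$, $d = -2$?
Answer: $0$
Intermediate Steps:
$z{\left(g \right)} = 2 g^{2}$ ($z{\left(g \right)} = \left(g + 0\right) 2 g = g 2 g = 2 g^{2}$)
$h{\left(y,R \right)} = R y$
$z{\left(2 \right)} V{\left(d + \left(4 + 1\right) \right)} h{\left(0,7 \right)} = 2 \cdot 2^{2} \left(-2 + \left(4 + 1\right)\right)^{2} \cdot 7 \cdot 0 = 2 \cdot 4 \left(-2 + 5\right)^{2} \cdot 0 = 8 \cdot 3^{2} \cdot 0 = 8 \cdot 9 \cdot 0 = 72 \cdot 0 = 0$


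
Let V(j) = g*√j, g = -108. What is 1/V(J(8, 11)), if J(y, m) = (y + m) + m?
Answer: -√30/3240 ≈ -0.0016905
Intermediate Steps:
J(y, m) = y + 2*m (J(y, m) = (m + y) + m = y + 2*m)
V(j) = -108*√j
1/V(J(8, 11)) = 1/(-108*√(8 + 2*11)) = 1/(-108*√(8 + 22)) = 1/(-108*√30) = -√30/3240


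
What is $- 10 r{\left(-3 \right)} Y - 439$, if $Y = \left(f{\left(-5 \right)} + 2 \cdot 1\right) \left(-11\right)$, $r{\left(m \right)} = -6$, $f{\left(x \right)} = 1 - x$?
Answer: $-5719$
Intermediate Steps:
$Y = -88$ ($Y = \left(\left(1 - -5\right) + 2 \cdot 1\right) \left(-11\right) = \left(\left(1 + 5\right) + 2\right) \left(-11\right) = \left(6 + 2\right) \left(-11\right) = 8 \left(-11\right) = -88$)
$- 10 r{\left(-3 \right)} Y - 439 = \left(-10\right) \left(-6\right) \left(-88\right) - 439 = 60 \left(-88\right) - 439 = -5280 - 439 = -5719$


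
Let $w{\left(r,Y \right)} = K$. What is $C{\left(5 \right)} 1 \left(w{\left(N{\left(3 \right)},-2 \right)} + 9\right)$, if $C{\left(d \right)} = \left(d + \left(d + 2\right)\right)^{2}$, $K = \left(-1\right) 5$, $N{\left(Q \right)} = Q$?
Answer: $576$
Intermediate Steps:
$K = -5$
$C{\left(d \right)} = \left(2 + 2 d\right)^{2}$ ($C{\left(d \right)} = \left(d + \left(2 + d\right)\right)^{2} = \left(2 + 2 d\right)^{2}$)
$w{\left(r,Y \right)} = -5$
$C{\left(5 \right)} 1 \left(w{\left(N{\left(3 \right)},-2 \right)} + 9\right) = 4 \left(1 + 5\right)^{2} \cdot 1 \left(-5 + 9\right) = 4 \cdot 6^{2} \cdot 1 \cdot 4 = 4 \cdot 36 \cdot 1 \cdot 4 = 144 \cdot 1 \cdot 4 = 144 \cdot 4 = 576$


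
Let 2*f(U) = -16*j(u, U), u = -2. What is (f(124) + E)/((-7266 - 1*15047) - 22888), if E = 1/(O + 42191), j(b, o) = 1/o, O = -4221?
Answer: 25303/17734913690 ≈ 1.4267e-6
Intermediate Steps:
E = 1/37970 (E = 1/(-4221 + 42191) = 1/37970 ≈ 2.6337e-5)
f(U) = -8/U (f(U) = (-16/U)/2 = -8/U)
(f(124) + E)/((-7266 - 1*15047) - 22888) = (-8/124 + 1/37970)/((-7266 - 1*15047) - 22888) = (-8*1/124 + 1/37970)/((-7266 - 15047) - 22888) = (-2/31 + 1/37970)/(-22313 - 22888) = -75909/1177070/(-45201) = -75909/1177070*(-1/45201) = 25303/17734913690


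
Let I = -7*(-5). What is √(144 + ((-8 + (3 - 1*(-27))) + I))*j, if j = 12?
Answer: 12*√201 ≈ 170.13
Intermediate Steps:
I = 35
√(144 + ((-8 + (3 - 1*(-27))) + I))*j = √(144 + ((-8 + (3 - 1*(-27))) + 35))*12 = √(144 + ((-8 + (3 + 27)) + 35))*12 = √(144 + ((-8 + 30) + 35))*12 = √(144 + (22 + 35))*12 = √(144 + 57)*12 = √201*12 = 12*√201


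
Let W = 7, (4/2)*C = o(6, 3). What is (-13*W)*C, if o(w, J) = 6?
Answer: -273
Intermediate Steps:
C = 3 (C = (1/2)*6 = 3)
(-13*W)*C = -13*7*3 = -91*3 = -273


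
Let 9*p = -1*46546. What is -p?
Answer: 46546/9 ≈ 5171.8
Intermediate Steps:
p = -46546/9 (p = (-1*46546)/9 = (⅑)*(-46546) = -46546/9 ≈ -5171.8)
-p = -1*(-46546/9) = 46546/9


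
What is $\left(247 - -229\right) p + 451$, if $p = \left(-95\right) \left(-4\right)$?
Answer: $181331$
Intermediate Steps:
$p = 380$
$\left(247 - -229\right) p + 451 = \left(247 - -229\right) 380 + 451 = \left(247 + 229\right) 380 + 451 = 476 \cdot 380 + 451 = 180880 + 451 = 181331$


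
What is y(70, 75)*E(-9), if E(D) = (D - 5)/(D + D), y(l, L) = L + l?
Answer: 1015/9 ≈ 112.78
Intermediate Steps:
E(D) = (-5 + D)/(2*D) (E(D) = (-5 + D)/((2*D)) = (-5 + D)*(1/(2*D)) = (-5 + D)/(2*D))
y(70, 75)*E(-9) = (75 + 70)*((½)*(-5 - 9)/(-9)) = 145*((½)*(-⅑)*(-14)) = 145*(7/9) = 1015/9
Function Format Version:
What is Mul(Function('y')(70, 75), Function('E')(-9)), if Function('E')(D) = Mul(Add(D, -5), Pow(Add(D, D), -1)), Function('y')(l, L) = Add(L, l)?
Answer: Rational(1015, 9) ≈ 112.78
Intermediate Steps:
Function('E')(D) = Mul(Rational(1, 2), Pow(D, -1), Add(-5, D)) (Function('E')(D) = Mul(Add(-5, D), Pow(Mul(2, D), -1)) = Mul(Add(-5, D), Mul(Rational(1, 2), Pow(D, -1))) = Mul(Rational(1, 2), Pow(D, -1), Add(-5, D)))
Mul(Function('y')(70, 75), Function('E')(-9)) = Mul(Add(75, 70), Mul(Rational(1, 2), Pow(-9, -1), Add(-5, -9))) = Mul(145, Mul(Rational(1, 2), Rational(-1, 9), -14)) = Mul(145, Rational(7, 9)) = Rational(1015, 9)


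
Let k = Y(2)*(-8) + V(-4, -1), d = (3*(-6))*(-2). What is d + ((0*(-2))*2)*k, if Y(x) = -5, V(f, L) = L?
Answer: 36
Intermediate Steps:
d = 36 (d = -18*(-2) = 36)
k = 39 (k = -5*(-8) - 1 = 40 - 1 = 39)
d + ((0*(-2))*2)*k = 36 + ((0*(-2))*2)*39 = 36 + (0*2)*39 = 36 + 0*39 = 36 + 0 = 36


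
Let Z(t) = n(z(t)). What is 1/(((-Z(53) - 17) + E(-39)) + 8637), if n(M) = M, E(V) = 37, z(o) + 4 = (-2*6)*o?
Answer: 1/9297 ≈ 0.00010756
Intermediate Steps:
z(o) = -4 - 12*o (z(o) = -4 + (-2*6)*o = -4 - 12*o)
Z(t) = -4 - 12*t
1/(((-Z(53) - 17) + E(-39)) + 8637) = 1/(((-(-4 - 12*53) - 17) + 37) + 8637) = 1/(((-(-4 - 636) - 17) + 37) + 8637) = 1/(((-1*(-640) - 17) + 37) + 8637) = 1/(((640 - 17) + 37) + 8637) = 1/((623 + 37) + 8637) = 1/(660 + 8637) = 1/9297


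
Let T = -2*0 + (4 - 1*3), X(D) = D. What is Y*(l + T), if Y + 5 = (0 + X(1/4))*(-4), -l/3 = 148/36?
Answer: 68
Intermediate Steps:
T = 1 (T = 0 + (4 - 3) = 0 + 1 = 1)
l = -37/3 (l = -444/36 = -3*37/9 = -37/3 ≈ -12.333)
Y = -6 (Y = -5 + (0 + 1/4)*(-4) = -5 + (1/4)*(-4) = -5 - 1 = -6)
Y*(l + T) = -6*(-37/3 + 1) = -6*(-34/3) = 68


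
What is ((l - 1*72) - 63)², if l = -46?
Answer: 32761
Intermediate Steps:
((l - 1*72) - 63)² = ((-46 - 1*72) - 63)² = ((-46 - 72) - 63)² = (-118 - 63)² = (-181)² = 32761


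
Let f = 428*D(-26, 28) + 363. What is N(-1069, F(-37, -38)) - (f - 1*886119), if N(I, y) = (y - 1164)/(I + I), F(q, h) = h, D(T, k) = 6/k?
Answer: 6627430057/7483 ≈ 8.8567e+5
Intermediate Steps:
D(T, k) = 6/k
N(I, y) = (-1164 + y)/(2*I) (N(I, y) = (-1164 + y)/((2*I)) = (-1164 + y)*(1/(2*I)) = (-1164 + y)/(2*I))
f = 3183/7 (f = 428*(6/28) + 363 = 428*(6*(1/28)) + 363 = 428*(3/14) + 363 = 642/7 + 363 = 3183/7 ≈ 454.71)
N(-1069, F(-37, -38)) - (f - 1*886119) = (½)*(-1164 - 38)/(-1069) - (3183/7 - 1*886119) = (½)*(-1/1069)*(-1202) - (3183/7 - 886119) = 601/1069 - 1*(-6199650/7) = 601/1069 + 6199650/7 = 6627430057/7483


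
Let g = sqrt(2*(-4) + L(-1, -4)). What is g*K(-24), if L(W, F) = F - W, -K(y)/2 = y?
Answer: 48*I*sqrt(11) ≈ 159.2*I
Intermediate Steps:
K(y) = -2*y
g = I*sqrt(11) (g = sqrt(2*(-4) + (-4 - 1*(-1))) = sqrt(-8 + (-4 + 1)) = sqrt(-8 - 3) = sqrt(-11) = I*sqrt(11) ≈ 3.3166*I)
g*K(-24) = (I*sqrt(11))*(-2*(-24)) = (I*sqrt(11))*48 = 48*I*sqrt(11)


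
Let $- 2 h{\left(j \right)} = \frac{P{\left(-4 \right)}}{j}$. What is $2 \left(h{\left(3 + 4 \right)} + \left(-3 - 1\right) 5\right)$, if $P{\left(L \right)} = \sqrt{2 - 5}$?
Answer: $-40 - \frac{i \sqrt{3}}{7} \approx -40.0 - 0.24744 i$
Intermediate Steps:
$P{\left(L \right)} = i \sqrt{3}$ ($P{\left(L \right)} = \sqrt{-3} = i \sqrt{3}$)
$h{\left(j \right)} = - \frac{i \sqrt{3}}{2 j}$ ($h{\left(j \right)} = - \frac{i \sqrt{3} \frac{1}{j}}{2} = - \frac{i \sqrt{3}}{2 j}$)
$2 \left(h{\left(3 + 4 \right)} + \left(-3 - 1\right) 5\right) = 2 \left(- \frac{i \sqrt{3}}{2 \left(3 + 4\right)} + \left(-3 - 1\right) 5\right) = 2 \left(- \frac{i \sqrt{3}}{2 \cdot 7} - 20\right) = 2 \left(\left(- \frac{1}{2}\right) i \sqrt{3} \cdot \frac{1}{7} - 20\right) = 2 \left(- \frac{i \sqrt{3}}{14} - 20\right) = 2 \left(-20 - \frac{i \sqrt{3}}{14}\right) = -40 - \frac{i \sqrt{3}}{7}$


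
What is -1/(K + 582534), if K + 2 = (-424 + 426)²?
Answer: -1/582536 ≈ -1.7166e-6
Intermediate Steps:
K = 2 (K = -2 + (-424 + 426)² = -2 + 2² = -2 + 4 = 2)
-1/(K + 582534) = -1/(2 + 582534) = -1/582536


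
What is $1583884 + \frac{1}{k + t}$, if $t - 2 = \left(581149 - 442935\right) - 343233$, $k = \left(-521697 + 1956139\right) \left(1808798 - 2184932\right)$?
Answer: $\frac{854572910853059579}{539542612245} \approx 1.5839 \cdot 10^{6}$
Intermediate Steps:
$k = -539542407228$ ($k = 1434442 \left(-376134\right) = -539542407228$)
$t = -205017$ ($t = 2 + \left(\left(581149 - 442935\right) - 343233\right) = 2 + \left(138214 - 343233\right) = 2 - 205019 = -205017$)
$1583884 + \frac{1}{k + t} = 1583884 + \frac{1}{-539542407228 - 205017} = 1583884 + \frac{1}{-539542612245} = 1583884 - \frac{1}{539542612245} = \frac{854572910853059579}{539542612245}$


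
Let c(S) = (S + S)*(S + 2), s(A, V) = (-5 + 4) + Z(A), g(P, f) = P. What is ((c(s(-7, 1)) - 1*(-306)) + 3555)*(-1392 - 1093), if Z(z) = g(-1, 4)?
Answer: -9594585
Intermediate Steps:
Z(z) = -1
s(A, V) = -2 (s(A, V) = (-5 + 4) - 1 = -1 - 1 = -2)
c(S) = 2*S*(2 + S) (c(S) = (2*S)*(2 + S) = 2*S*(2 + S))
((c(s(-7, 1)) - 1*(-306)) + 3555)*(-1392 - 1093) = ((2*(-2)*(2 - 2) - 1*(-306)) + 3555)*(-1392 - 1093) = ((2*(-2)*0 + 306) + 3555)*(-2485) = ((0 + 306) + 3555)*(-2485) = (306 + 3555)*(-2485) = 3861*(-2485) = -9594585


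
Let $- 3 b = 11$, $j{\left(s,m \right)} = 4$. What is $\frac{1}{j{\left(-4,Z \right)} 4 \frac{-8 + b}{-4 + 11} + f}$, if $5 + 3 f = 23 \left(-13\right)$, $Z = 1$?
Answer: $- \frac{1}{128} \approx -0.0078125$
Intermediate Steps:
$b = - \frac{11}{3}$ ($b = \left(- \frac{1}{3}\right) 11 = - \frac{11}{3} \approx -3.6667$)
$f = - \frac{304}{3}$ ($f = - \frac{5}{3} + \frac{23 \left(-13\right)}{3} = - \frac{5}{3} + \frac{1}{3} \left(-299\right) = - \frac{5}{3} - \frac{299}{3} = - \frac{304}{3} \approx -101.33$)
$\frac{1}{j{\left(-4,Z \right)} 4 \frac{-8 + b}{-4 + 11} + f} = \frac{1}{4 \cdot 4 \frac{-8 - \frac{11}{3}}{-4 + 11} - \frac{304}{3}} = \frac{1}{16 \left(- \frac{35}{3 \cdot 7}\right) - \frac{304}{3}} = \frac{1}{16 \left(\left(- \frac{35}{3}\right) \frac{1}{7}\right) - \frac{304}{3}} = \frac{1}{16 \left(- \frac{5}{3}\right) - \frac{304}{3}} = \frac{1}{- \frac{80}{3} - \frac{304}{3}} = \frac{1}{-128} = - \frac{1}{128}$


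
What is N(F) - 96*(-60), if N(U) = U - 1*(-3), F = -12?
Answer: 5751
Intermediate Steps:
N(U) = 3 + U (N(U) = U + 3 = 3 + U)
N(F) - 96*(-60) = (3 - 12) - 96*(-60) = -9 + 5760 = 5751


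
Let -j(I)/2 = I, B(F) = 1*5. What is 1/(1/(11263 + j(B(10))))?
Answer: 11253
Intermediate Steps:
B(F) = 5
j(I) = -2*I
1/(1/(11263 + j(B(10)))) = 1/(1/(11263 - 2*5)) = 1/(1/(11263 - 10)) = 1/(1/11253) = 11253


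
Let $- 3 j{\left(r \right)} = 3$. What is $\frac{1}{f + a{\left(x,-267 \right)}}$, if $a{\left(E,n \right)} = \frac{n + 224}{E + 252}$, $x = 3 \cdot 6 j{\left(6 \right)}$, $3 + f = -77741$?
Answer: $- \frac{234}{18192139} \approx -1.2863 \cdot 10^{-5}$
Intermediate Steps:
$f = -77744$ ($f = -3 - 77741 = -77744$)
$j{\left(r \right)} = -1$ ($j{\left(r \right)} = \left(- \frac{1}{3}\right) 3 = -1$)
$x = -18$ ($x = 3 \cdot 6 \left(-1\right) = 18 \left(-1\right) = -18$)
$a{\left(E,n \right)} = \frac{224 + n}{252 + E}$
$\frac{1}{f + a{\left(x,-267 \right)}} = \frac{1}{-77744 + \frac{224 - 267}{252 - 18}} = \frac{1}{-77744 + \frac{1}{234} \left(-43\right)} = \frac{1}{-77744 - \frac{43}{234}} = \frac{1}{- \frac{18192139}{234}} = - \frac{234}{18192139}$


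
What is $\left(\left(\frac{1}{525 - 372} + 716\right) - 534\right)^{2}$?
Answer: $\frac{775455409}{23409} \approx 33126.0$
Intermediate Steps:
$\left(\left(\frac{1}{525 - 372} + 716\right) - 534\right)^{2} = \left(\left(\frac{1}{153} + 716\right) - 534\right)^{2} = \left(\frac{109549}{153} - 534\right)^{2} = \left(\frac{27847}{153}\right)^{2} = \frac{775455409}{23409}$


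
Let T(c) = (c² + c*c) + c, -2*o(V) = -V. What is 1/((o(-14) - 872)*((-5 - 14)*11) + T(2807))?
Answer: 1/15945016 ≈ 6.2716e-8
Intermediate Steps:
o(V) = V/2 (o(V) = -(-1)*V/2 = V/2)
T(c) = c + 2*c² (T(c) = (c² + c²) + c = 2*c² + c = c + 2*c²)
1/((o(-14) - 872)*((-5 - 14)*11) + T(2807)) = 1/(((½)*(-14) - 872)*((-5 - 14)*11) + 2807*(1 + 2*2807)) = 1/((-7 - 872)*(-19*11) + 2807*(1 + 5614)) = 1/(-879*(-209) + 2807*5615) = 1/(183711 + 15761305) = 1/15945016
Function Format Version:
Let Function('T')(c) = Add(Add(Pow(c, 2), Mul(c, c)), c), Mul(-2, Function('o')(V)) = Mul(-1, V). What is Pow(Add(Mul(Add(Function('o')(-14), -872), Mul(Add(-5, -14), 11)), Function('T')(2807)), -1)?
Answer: Rational(1, 15945016) ≈ 6.2716e-8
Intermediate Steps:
Function('o')(V) = Mul(Rational(1, 2), V) (Function('o')(V) = Mul(Rational(-1, 2), Mul(-1, V)) = Mul(Rational(1, 2), V))
Function('T')(c) = Add(c, Mul(2, Pow(c, 2))) (Function('T')(c) = Add(Add(Pow(c, 2), Pow(c, 2)), c) = Add(Mul(2, Pow(c, 2)), c) = Add(c, Mul(2, Pow(c, 2))))
Pow(Add(Mul(Add(Function('o')(-14), -872), Mul(Add(-5, -14), 11)), Function('T')(2807)), -1) = Pow(Add(Mul(Add(Mul(Rational(1, 2), -14), -872), Mul(Add(-5, -14), 11)), Mul(2807, Add(1, Mul(2, 2807)))), -1) = Pow(Add(Mul(Add(-7, -872), Mul(-19, 11)), Mul(2807, Add(1, 5614))), -1) = Pow(Add(Mul(-879, -209), Mul(2807, 5615)), -1) = Pow(Add(183711, 15761305), -1) = Pow(15945016, -1) = Rational(1, 15945016)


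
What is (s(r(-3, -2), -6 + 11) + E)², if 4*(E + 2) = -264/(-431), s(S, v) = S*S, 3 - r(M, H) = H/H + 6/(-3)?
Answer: 37210000/185761 ≈ 200.31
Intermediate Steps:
r(M, H) = 4 (r(M, H) = 3 - (H/H + 6/(-3)) = 3 - (1 + 6*(-⅓)) = 3 - (1 - 2) = 3 - 1*(-1) = 3 + 1 = 4)
s(S, v) = S²
E = -796/431 (E = -2 + (-264/(-431))/4 = -2 + (-264*(-1/431))/4 = -2 + (¼)*(264/431) = -2 + 66/431 = -796/431 ≈ -1.8469)
(s(r(-3, -2), -6 + 11) + E)² = (4² - 796/431)² = (16 - 796/431)² = (6100/431)² = 37210000/185761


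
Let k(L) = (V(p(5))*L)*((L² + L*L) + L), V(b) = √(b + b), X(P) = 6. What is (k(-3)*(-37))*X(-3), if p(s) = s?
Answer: 9990*√10 ≈ 31591.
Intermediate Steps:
V(b) = √2*√b (V(b) = √(2*b) = √2*√b)
k(L) = L*√10*(L + 2*L²) (k(L) = ((√2*√5)*L)*((L² + L*L) + L) = (√10*L)*((L² + L²) + L) = (L*√10)*(2*L² + L) = (L*√10)*(L + 2*L²) = L*√10*(L + 2*L²))
(k(-3)*(-37))*X(-3) = ((√10*(-3)²*(1 + 2*(-3)))*(-37))*6 = ((√10*9*(1 - 6))*(-37))*6 = ((√10*9*(-5))*(-37))*6 = (-45*√10*(-37))*6 = (1665*√10)*6 = 9990*√10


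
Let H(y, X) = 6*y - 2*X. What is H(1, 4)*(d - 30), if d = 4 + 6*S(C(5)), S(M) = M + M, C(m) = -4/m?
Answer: 356/5 ≈ 71.200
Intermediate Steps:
S(M) = 2*M
H(y, X) = -2*X + 6*y
d = -28/5 (d = 4 + 6*(2*(-4/5)) = 4 + 6*(-8/5) = 4 - 48/5 = -28/5 ≈ -5.6000)
H(1, 4)*(d - 30) = (-2*4 + 6*1)*(-28/5 - 30) = (-8 + 6)*(-178/5) = -2*(-178/5) = 356/5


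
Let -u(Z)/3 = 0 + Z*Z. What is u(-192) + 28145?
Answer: -82447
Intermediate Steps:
u(Z) = -3*Z² (u(Z) = -3*(0 + Z*Z) = -3*(0 + Z²) = -3*Z²)
u(-192) + 28145 = -3*(-192)² + 28145 = -3*36864 + 28145 = -110592 + 28145 = -82447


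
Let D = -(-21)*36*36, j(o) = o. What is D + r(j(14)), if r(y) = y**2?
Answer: 27412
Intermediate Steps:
D = 27216 (D = -21*(-36)*36 = 756*36 = 27216)
D + r(j(14)) = 27216 + 14**2 = 27216 + 196 = 27412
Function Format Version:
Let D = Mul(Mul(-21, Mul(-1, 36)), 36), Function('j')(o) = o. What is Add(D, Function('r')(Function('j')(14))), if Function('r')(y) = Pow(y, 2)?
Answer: 27412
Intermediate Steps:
D = 27216 (D = Mul(Mul(-21, -36), 36) = Mul(756, 36) = 27216)
Add(D, Function('r')(Function('j')(14))) = Add(27216, Pow(14, 2)) = Add(27216, 196) = 27412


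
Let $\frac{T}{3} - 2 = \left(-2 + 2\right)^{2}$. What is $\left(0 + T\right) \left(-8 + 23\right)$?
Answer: $90$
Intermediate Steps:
$T = 6$ ($T = 6 + 3 \left(-2 + 2\right)^{2} = 6 + 3 \cdot 0^{2} = 6 + 3 \cdot 0 = 6 + 0 = 6$)
$\left(0 + T\right) \left(-8 + 23\right) = \left(0 + 6\right) \left(-8 + 23\right) = 6 \cdot 15 = 90$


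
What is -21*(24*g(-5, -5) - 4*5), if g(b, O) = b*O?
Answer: -12180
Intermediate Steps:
g(b, O) = O*b
-21*(24*g(-5, -5) - 4*5) = -21*(24*(-5*(-5)) - 4*5) = -21*(24*25 - 20) = -21*(600 - 20) = -21*580 = -12180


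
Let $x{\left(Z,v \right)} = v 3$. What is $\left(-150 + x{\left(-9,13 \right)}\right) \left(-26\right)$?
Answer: $2886$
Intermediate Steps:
$x{\left(Z,v \right)} = 3 v$
$\left(-150 + x{\left(-9,13 \right)}\right) \left(-26\right) = \left(-150 + 3 \cdot 13\right) \left(-26\right) = \left(-150 + 39\right) \left(-26\right) = \left(-111\right) \left(-26\right) = 2886$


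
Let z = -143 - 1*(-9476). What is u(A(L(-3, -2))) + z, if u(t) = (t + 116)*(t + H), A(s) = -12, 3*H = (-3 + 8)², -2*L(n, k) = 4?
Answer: 26855/3 ≈ 8951.7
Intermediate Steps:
L(n, k) = -2 (L(n, k) = -½*4 = -2)
H = 25/3 (H = (-3 + 8)²/3 = (⅓)*5² = (⅓)*25 = 25/3 ≈ 8.3333)
u(t) = (116 + t)*(25/3 + t) (u(t) = (t + 116)*(t + 25/3) = (116 + t)*(25/3 + t))
z = 9333 (z = -143 + 9476 = 9333)
u(A(L(-3, -2))) + z = (2900/3 + (-12)² + (373/3)*(-12)) + 9333 = (2900/3 + 144 - 1492) + 9333 = -1144/3 + 9333 = 26855/3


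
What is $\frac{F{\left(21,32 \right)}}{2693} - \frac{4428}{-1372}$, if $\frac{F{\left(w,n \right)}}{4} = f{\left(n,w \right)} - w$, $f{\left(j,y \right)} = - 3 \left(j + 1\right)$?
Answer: $\frac{2816511}{923699} \approx 3.0492$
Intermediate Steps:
$f{\left(j,y \right)} = -3 - 3 j$ ($f{\left(j,y \right)} = - 3 \left(1 + j\right) = -3 - 3 j$)
$F{\left(w,n \right)} = -12 - 12 n - 4 w$ ($F{\left(w,n \right)} = 4 \left(\left(-3 - 3 n\right) - w\right) = 4 \left(-3 - w - 3 n\right) = -12 - 12 n - 4 w$)
$\frac{F{\left(21,32 \right)}}{2693} - \frac{4428}{-1372} = \frac{-12 - 384 - 84}{2693} - \frac{4428}{-1372} = \left(-12 - 384 - 84\right) \frac{1}{2693} - - \frac{1107}{343} = \left(-480\right) \frac{1}{2693} + \frac{1107}{343} = - \frac{480}{2693} + \frac{1107}{343} = \frac{2816511}{923699}$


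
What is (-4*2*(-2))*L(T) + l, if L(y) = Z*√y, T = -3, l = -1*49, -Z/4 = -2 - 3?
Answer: -49 + 320*I*√3 ≈ -49.0 + 554.26*I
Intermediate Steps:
Z = 20 (Z = -4*(-2 - 3) = -4*(-5) = 20)
l = -49
L(y) = 20*√y
(-4*2*(-2))*L(T) + l = (-4*2*(-2))*(20*√(-3)) - 49 = (-8*(-2))*(20*(I*√3)) - 49 = 16*(20*I*√3) - 49 = 320*I*√3 - 49 = -49 + 320*I*√3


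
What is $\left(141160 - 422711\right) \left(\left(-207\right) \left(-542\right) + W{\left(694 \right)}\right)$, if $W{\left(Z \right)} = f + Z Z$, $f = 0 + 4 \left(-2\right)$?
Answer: $-167191177922$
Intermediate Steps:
$f = -8$ ($f = 0 - 8 = -8$)
$W{\left(Z \right)} = -8 + Z^{2}$ ($W{\left(Z \right)} = -8 + Z Z = -8 + Z^{2}$)
$\left(141160 - 422711\right) \left(\left(-207\right) \left(-542\right) + W{\left(694 \right)}\right) = \left(141160 - 422711\right) \left(\left(-207\right) \left(-542\right) - \left(8 - 694^{2}\right)\right) = - 281551 \left(112194 + \left(-8 + 481636\right)\right) = - 281551 \left(112194 + 481628\right) = \left(-281551\right) 593822 = -167191177922$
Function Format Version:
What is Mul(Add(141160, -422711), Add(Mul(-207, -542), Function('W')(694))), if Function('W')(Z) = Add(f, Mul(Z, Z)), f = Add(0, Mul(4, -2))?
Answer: -167191177922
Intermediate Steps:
f = -8 (f = Add(0, -8) = -8)
Function('W')(Z) = Add(-8, Pow(Z, 2)) (Function('W')(Z) = Add(-8, Mul(Z, Z)) = Add(-8, Pow(Z, 2)))
Mul(Add(141160, -422711), Add(Mul(-207, -542), Function('W')(694))) = Mul(Add(141160, -422711), Add(Mul(-207, -542), Add(-8, Pow(694, 2)))) = Mul(-281551, Add(112194, Add(-8, 481636))) = Mul(-281551, Add(112194, 481628)) = Mul(-281551, 593822) = -167191177922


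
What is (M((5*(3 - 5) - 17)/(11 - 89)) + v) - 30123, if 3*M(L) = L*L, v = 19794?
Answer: -6982377/676 ≈ -10329.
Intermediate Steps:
M(L) = L²/3 (M(L) = (L*L)/3 = L²/3)
(M((5*(3 - 5) - 17)/(11 - 89)) + v) - 30123 = (((5*(3 - 5) - 17)/(11 - 89))²/3 + 19794) - 30123 = (((5*(-2) - 17)/(-78))²/3 + 19794) - 30123 = (((-10 - 17)*(-1/78))²/3 + 19794) - 30123 = ((-27*(-1/78))²/3 + 19794) - 30123 = ((9/26)²/3 + 19794) - 30123 = ((⅓)*(81/676) + 19794) - 30123 = (27/676 + 19794) - 30123 = 13380771/676 - 30123 = -6982377/676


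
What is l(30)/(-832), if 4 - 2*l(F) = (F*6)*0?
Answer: -1/416 ≈ -0.0024038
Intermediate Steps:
l(F) = 2 (l(F) = 2 - F*6*0/2 = 2 - 6*F*0/2 = 2 - ½*0 = 2 + 0 = 2)
l(30)/(-832) = 2/(-832) = 2*(-1/832) = -1/416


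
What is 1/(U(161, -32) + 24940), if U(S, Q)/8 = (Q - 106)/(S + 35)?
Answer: 49/1221784 ≈ 4.0105e-5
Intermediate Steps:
U(S, Q) = 8*(-106 + Q)/(35 + S) (U(S, Q) = 8*((Q - 106)/(S + 35)) = 8*((-106 + Q)/(35 + S)) = 8*(-106 + Q)/(35 + S))
1/(U(161, -32) + 24940) = 1/(8*(-106 - 32)/(35 + 161) + 24940) = 1/(8*(-138)/196 + 24940) = 1/(8*(1/196)*(-138) + 24940) = 1/(-276/49 + 24940) = 1/(1221784/49) = 49/1221784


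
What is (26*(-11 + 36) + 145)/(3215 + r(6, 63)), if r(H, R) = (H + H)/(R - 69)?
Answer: 265/1071 ≈ 0.24743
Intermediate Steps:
r(H, R) = 2*H/(-69 + R) (r(H, R) = (2*H)/(-69 + R) = 2*H/(-69 + R))
(26*(-11 + 36) + 145)/(3215 + r(6, 63)) = (26*(-11 + 36) + 145)/(3215 + 2*6/(-69 + 63)) = (26*25 + 145)/(3215 + 2*6/(-6)) = (650 + 145)/(3215 + 2*6*(-⅙)) = 795/(3215 - 2) = 795/3213 = 795*(1/3213) = 265/1071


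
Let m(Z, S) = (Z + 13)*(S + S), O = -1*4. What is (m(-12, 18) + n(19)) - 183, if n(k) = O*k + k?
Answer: -204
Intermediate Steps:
O = -4
m(Z, S) = 2*S*(13 + Z) (m(Z, S) = (13 + Z)*(2*S) = 2*S*(13 + Z))
n(k) = -3*k (n(k) = -4*k + k = -3*k)
(m(-12, 18) + n(19)) - 183 = (2*18*(13 - 12) - 3*19) - 183 = (2*18*1 - 57) - 183 = (36 - 57) - 183 = -21 - 183 = -204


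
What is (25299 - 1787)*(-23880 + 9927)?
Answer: -328062936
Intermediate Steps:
(25299 - 1787)*(-23880 + 9927) = 23512*(-13953) = -328062936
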